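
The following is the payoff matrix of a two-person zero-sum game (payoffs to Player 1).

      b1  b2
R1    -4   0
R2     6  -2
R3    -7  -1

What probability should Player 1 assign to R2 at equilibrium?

1/3

Row minima: R1 → -4, R2 → -2, R3 → -7; maximin = -2.
Column maxima: b1 → 6, b2 → 0; minimax = 0.
-2 ≠ 0, so there is no saddle point; optimal play is mixed.
R3 is strictly dominated by R1, so Player 1 never plays it.
On the remaining 2×2 (R1, R2 vs b1, b2):
Let Player 1 play R1 with probability p. Expected payoff against b1: (-4)p + 6(1−p) = −10p + 6; against b2: 0p + (-2)(1−p) = 2p − 2.
Setting these equal: −10p + 6 = 2p − 2 ⇒ −12p = -8 ⇒ p = 2/3, and the value is (-10)·(2/3) + 6 = -2/3.
For Player 2: with q = P(b1), equating R1's and R2's payoffs gives −4q = 8q − 2 ⇒ q = 1/6.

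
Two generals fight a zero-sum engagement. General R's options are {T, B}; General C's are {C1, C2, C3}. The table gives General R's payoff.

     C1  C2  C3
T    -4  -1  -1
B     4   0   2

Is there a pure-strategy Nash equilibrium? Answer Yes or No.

Yes

Row minima: T → -4, B → 0; maximin = 0.
Column maxima: C1 → 4, C2 → 0, C3 → 2; minimax = 0.
maximin = minimax = 0, so a saddle point exists.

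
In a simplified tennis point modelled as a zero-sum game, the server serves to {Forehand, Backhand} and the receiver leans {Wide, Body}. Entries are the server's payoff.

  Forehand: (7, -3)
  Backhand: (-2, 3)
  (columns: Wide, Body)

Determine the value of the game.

1

Row minima: Forehand → -3, Backhand → -2; maximin = -2.
Column maxima: Wide → 7, Body → 3; minimax = 3.
-2 ≠ 3, so there is no saddle point; optimal play is mixed.
Let the server play Forehand with probability p. Expected payoff against Wide: 7p + (-2)(1−p) = 9p − 2; against Body: (-3)p + 3(1−p) = −6p + 3.
Setting these equal: 9p − 2 = −6p + 3 ⇒ 15p = 5 ⇒ p = 1/3, and the value is (9)·(1/3) − 2 = 1.
For the receiver: with q = P(Wide), equating Forehand's and Backhand's payoffs gives 10q − 3 = −5q + 3 ⇒ q = 2/5.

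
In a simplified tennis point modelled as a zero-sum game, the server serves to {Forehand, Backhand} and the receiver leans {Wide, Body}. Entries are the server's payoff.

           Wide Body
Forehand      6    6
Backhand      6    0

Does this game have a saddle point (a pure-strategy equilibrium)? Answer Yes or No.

Yes

Row minima: Forehand → 6, Backhand → 0; maximin = 6.
Column maxima: Wide → 6, Body → 6; minimax = 6.
maximin = minimax = 6, so a saddle point exists.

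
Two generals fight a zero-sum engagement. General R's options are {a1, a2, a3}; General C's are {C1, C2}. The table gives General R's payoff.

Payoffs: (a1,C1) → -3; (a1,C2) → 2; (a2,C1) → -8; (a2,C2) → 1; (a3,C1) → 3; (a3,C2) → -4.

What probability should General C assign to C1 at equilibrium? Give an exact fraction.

Row minima: a1 → -3, a2 → -8, a3 → -4; maximin = -3.
Column maxima: C1 → 3, C2 → 2; minimax = 2.
-3 ≠ 2, so there is no saddle point; optimal play is mixed.
a2 is strictly dominated by a1, so General R never plays it.
On the remaining 2×2 (a1, a3 vs C1, C2):
Let General R play a1 with probability p. Expected payoff against C1: (-3)p + 3(1−p) = −6p + 3; against C2: 2p + (-4)(1−p) = 6p − 4.
Setting these equal: −6p + 3 = 6p − 4 ⇒ −12p = -7 ⇒ p = 7/12, and the value is (-6)·(7/12) + 3 = -1/2.
For General C: with q = P(C1), equating a1's and a3's payoffs gives −5q + 2 = 7q − 4 ⇒ q = 1/2.

1/2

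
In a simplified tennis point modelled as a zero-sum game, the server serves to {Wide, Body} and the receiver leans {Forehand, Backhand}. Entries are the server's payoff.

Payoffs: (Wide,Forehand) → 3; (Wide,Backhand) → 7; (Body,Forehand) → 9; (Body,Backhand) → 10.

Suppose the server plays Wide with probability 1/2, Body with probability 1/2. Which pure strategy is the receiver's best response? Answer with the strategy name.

If the receiver plays Forehand, the server's expected payoff is (1/2)·3 + (1/2)·9 = 6.
If the receiver plays Backhand, the server's expected payoff is (1/2)·7 + (1/2)·10 = 17/2.
The receiver minimizes the server's payoff; the smallest is 6, so the best response is Forehand.

Forehand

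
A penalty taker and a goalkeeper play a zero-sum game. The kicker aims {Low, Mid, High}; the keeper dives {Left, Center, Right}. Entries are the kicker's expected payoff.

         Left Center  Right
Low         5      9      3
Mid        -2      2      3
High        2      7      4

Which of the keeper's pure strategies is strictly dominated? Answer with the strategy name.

Center

Left holds the kicker's payoff strictly below Center in every row: 5 < 9, -2 < 2, 2 < 7.
So Center is strictly dominated for the keeper.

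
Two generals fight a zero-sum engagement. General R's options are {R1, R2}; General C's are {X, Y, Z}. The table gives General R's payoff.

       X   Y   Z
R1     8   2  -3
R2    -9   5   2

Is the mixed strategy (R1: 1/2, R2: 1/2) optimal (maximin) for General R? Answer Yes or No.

Against X this mix gives (1/2)·8 + (1/2)·(-9) = -1/2.
Against Y this mix gives (1/2)·2 + (1/2)·5 = 7/2.
Against Z this mix gives (1/2)·(-3) + (1/2)·2 = -1/2.
All of General C's active replies (X, Z) yield -1/2, and no column does worse for General R. The mix makes General C indifferent and guarantees -1/2, so it is optimal.

Yes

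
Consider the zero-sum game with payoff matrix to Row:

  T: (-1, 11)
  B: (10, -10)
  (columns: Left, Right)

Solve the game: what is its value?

25/8

Row minima: T → -1, B → -10; maximin = -1.
Column maxima: Left → 10, Right → 11; minimax = 10.
-1 ≠ 10, so there is no saddle point; optimal play is mixed.
Let Row play T with probability p. Expected payoff against Left: (-1)p + 10(1−p) = −11p + 10; against Right: 11p + (-10)(1−p) = 21p − 10.
Setting these equal: −11p + 10 = 21p − 10 ⇒ −32p = -20 ⇒ p = 5/8, and the value is (-11)·(5/8) + 10 = 25/8.
For Column: with q = P(Left), equating T's and B's payoffs gives −12q + 11 = 20q − 10 ⇒ q = 21/32.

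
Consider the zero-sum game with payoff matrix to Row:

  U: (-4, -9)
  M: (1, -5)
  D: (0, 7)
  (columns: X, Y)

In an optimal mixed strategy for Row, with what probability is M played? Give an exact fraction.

Row minima: U → -9, M → -5, D → 0; maximin = 0.
Column maxima: X → 1, Y → 7; minimax = 1.
0 ≠ 1, so there is no saddle point; optimal play is mixed.
U is strictly dominated by M, so Row never plays it.
On the remaining 2×2 (M, D vs X, Y):
Let Row play M with probability p. Expected payoff against X: 1p + 0(1−p) = p; against Y: (-5)p + 7(1−p) = −12p + 7.
Setting these equal: p = −12p + 7 ⇒ 13p = 7 ⇒ p = 7/13, and the value is (1)·(7/13) = 7/13.
For Column: with q = P(X), equating M's and D's payoffs gives 6q − 5 = −7q + 7 ⇒ q = 12/13.

7/13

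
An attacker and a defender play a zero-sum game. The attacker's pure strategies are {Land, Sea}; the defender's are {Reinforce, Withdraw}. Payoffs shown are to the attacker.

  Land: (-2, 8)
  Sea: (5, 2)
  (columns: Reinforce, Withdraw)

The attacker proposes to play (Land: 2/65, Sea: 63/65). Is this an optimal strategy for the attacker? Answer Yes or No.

Against Reinforce this mix gives (2/65)·(-2) + (63/65)·5 = 311/65.
Against Withdraw this mix gives (2/65)·8 + (63/65)·2 = 142/65.
The defender will play Withdraw, holding the attacker to 142/65. Shifting weight toward the row that does better against Withdraw would raise this floor (the equalizing mix achieves 44/13 against both Withdraw and Reinforce), so the proposed strategy is not optimal.

No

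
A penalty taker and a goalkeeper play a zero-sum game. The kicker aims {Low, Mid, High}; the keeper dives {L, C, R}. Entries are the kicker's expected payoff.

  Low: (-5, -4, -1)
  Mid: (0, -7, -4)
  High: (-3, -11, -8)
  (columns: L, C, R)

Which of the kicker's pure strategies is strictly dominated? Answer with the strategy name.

High

Mid gives a strictly higher payoff than High against every column: 0 > -3, -7 > -11, -4 > -8.
So High is strictly dominated and the kicker never plays it.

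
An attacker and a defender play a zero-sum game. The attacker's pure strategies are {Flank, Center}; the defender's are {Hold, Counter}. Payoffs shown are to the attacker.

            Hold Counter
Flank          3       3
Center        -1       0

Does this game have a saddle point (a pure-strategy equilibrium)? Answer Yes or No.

Yes

Row minima: Flank → 3, Center → -1; maximin = 3.
Column maxima: Hold → 3, Counter → 3; minimax = 3.
maximin = minimax = 3, so a saddle point exists.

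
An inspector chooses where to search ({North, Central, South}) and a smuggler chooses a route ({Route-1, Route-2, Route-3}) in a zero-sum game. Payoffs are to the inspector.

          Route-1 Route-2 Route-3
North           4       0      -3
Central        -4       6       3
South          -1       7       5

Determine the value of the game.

Row minima: North → -3, Central → -4, South → -1; maximin = -1.
Column maxima: Route-1 → 4, Route-2 → 7, Route-3 → 5; minimax = 4.
-1 ≠ 4, so there is no saddle point; optimal play is mixed.
Central is strictly dominated by South, so the inspector never plays it.
Route-2 is strictly dominated by Route-3 (it gives the inspector strictly more in every row), so the smuggler never plays it.
On the remaining 2×2 (North, South vs Route-1, Route-3):
Let the inspector play North with probability p. Expected payoff against Route-1: 4p + (-1)(1−p) = 5p − 1; against Route-3: (-3)p + 5(1−p) = −8p + 5.
Setting these equal: 5p − 1 = −8p + 5 ⇒ 13p = 6 ⇒ p = 6/13, and the value is (5)·(6/13) − 1 = 17/13.
For the smuggler: with q = P(Route-1), equating North's and South's payoffs gives 7q − 3 = −6q + 5 ⇒ q = 8/13.

17/13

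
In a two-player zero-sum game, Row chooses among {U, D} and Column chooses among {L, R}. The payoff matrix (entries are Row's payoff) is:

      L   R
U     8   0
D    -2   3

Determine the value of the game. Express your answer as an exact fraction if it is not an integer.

Row minima: U → 0, D → -2; maximin = 0.
Column maxima: L → 8, R → 3; minimax = 3.
0 ≠ 3, so there is no saddle point; optimal play is mixed.
Let Row play U with probability p. Expected payoff against L: 8p + (-2)(1−p) = 10p − 2; against R: 0p + 3(1−p) = −3p + 3.
Setting these equal: 10p − 2 = −3p + 3 ⇒ 13p = 5 ⇒ p = 5/13, and the value is (10)·(5/13) − 2 = 24/13.
For Column: with q = P(L), equating U's and D's payoffs gives 8q = −5q + 3 ⇒ q = 3/13.

24/13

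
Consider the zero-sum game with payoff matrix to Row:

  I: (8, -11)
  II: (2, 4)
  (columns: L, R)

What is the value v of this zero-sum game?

18/7

Row minima: I → -11, II → 2; maximin = 2.
Column maxima: L → 8, R → 4; minimax = 4.
2 ≠ 4, so there is no saddle point; optimal play is mixed.
Let Row play I with probability p. Expected payoff against L: 8p + 2(1−p) = 6p + 2; against R: (-11)p + 4(1−p) = −15p + 4.
Setting these equal: 6p + 2 = −15p + 4 ⇒ 21p = 2 ⇒ p = 2/21, and the value is (6)·(2/21) + 2 = 18/7.
For Column: with q = P(L), equating I's and II's payoffs gives 19q − 11 = −2q + 4 ⇒ q = 5/7.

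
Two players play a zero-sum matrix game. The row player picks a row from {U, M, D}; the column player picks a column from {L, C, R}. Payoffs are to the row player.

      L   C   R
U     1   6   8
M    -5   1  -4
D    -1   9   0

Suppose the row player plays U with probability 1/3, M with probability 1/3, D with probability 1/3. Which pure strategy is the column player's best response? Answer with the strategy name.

If the column player plays L, the row player's expected payoff is (1/3)·1 + (1/3)·(-5) + (1/3)·(-1) = -5/3.
If the column player plays C, the row player's expected payoff is (1/3)·6 + (1/3)·1 + (1/3)·9 = 16/3.
If the column player plays R, the row player's expected payoff is (1/3)·8 + (1/3)·(-4) + (1/3)·0 = 4/3.
The column player minimizes the row player's payoff; the smallest is -5/3, so the best response is L.

L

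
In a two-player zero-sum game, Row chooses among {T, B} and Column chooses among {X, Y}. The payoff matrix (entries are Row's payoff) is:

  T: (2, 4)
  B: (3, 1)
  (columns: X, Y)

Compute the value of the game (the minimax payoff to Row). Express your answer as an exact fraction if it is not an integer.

Row minima: T → 2, B → 1; maximin = 2.
Column maxima: X → 3, Y → 4; minimax = 3.
2 ≠ 3, so there is no saddle point; optimal play is mixed.
Let Row play T with probability p. Expected payoff against X: 2p + 3(1−p) = −p + 3; against Y: 4p + 1(1−p) = 3p + 1.
Setting these equal: −p + 3 = 3p + 1 ⇒ −4p = -2 ⇒ p = 1/2, and the value is (-1)·(1/2) + 3 = 5/2.
For Column: with q = P(X), equating T's and B's payoffs gives −2q + 4 = 2q + 1 ⇒ q = 3/4.

5/2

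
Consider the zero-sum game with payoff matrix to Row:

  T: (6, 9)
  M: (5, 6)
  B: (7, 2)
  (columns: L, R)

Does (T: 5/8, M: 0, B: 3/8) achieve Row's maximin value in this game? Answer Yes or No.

Against L this mix gives (5/8)·6 + (3/8)·7 = 51/8.
Against R this mix gives (5/8)·9 + (3/8)·2 = 51/8.
All of Column's active replies (L, R) yield 51/8, and no column does worse for Row. The mix makes Column indifferent and guarantees 51/8, so it is optimal.

Yes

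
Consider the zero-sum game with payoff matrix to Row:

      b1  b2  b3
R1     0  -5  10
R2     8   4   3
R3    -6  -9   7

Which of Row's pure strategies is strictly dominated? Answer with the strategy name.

R1 gives a strictly higher payoff than R3 against every column: 0 > -6, -5 > -9, 10 > 7.
So R3 is strictly dominated and Row never plays it.

R3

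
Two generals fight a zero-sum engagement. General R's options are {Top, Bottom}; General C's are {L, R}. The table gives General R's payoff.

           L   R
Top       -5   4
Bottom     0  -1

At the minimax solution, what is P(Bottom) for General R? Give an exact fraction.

Row minima: Top → -5, Bottom → -1; maximin = -1.
Column maxima: L → 0, R → 4; minimax = 0.
-1 ≠ 0, so there is no saddle point; optimal play is mixed.
Let General R play Top with probability p. Expected payoff against L: (-5)p + 0(1−p) = −5p; against R: 4p + (-1)(1−p) = 5p − 1.
Setting these equal: −5p = 5p − 1 ⇒ −10p = -1 ⇒ p = 1/10, and the value is (-5)·(1/10) = -1/2.
For General C: with q = P(L), equating Top's and Bottom's payoffs gives −9q + 4 = q − 1 ⇒ q = 1/2.

9/10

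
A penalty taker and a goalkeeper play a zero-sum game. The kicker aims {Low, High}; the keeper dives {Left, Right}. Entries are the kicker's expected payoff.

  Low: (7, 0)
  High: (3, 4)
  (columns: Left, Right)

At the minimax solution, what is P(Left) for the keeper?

Row minima: Low → 0, High → 3; maximin = 3.
Column maxima: Left → 7, Right → 4; minimax = 4.
3 ≠ 4, so there is no saddle point; optimal play is mixed.
Let the kicker play Low with probability p. Expected payoff against Left: 7p + 3(1−p) = 4p + 3; against Right: 0p + 4(1−p) = −4p + 4.
Setting these equal: 4p + 3 = −4p + 4 ⇒ 8p = 1 ⇒ p = 1/8, and the value is (4)·(1/8) + 3 = 7/2.
For the keeper: with q = P(Left), equating Low's and High's payoffs gives 7q = −q + 4 ⇒ q = 1/2.

1/2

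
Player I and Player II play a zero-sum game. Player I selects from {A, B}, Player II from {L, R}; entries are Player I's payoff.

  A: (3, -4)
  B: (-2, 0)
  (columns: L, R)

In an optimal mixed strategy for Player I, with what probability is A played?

2/9

Row minima: A → -4, B → -2; maximin = -2.
Column maxima: L → 3, R → 0; minimax = 0.
-2 ≠ 0, so there is no saddle point; optimal play is mixed.
Let Player I play A with probability p. Expected payoff against L: 3p + (-2)(1−p) = 5p − 2; against R: (-4)p + 0(1−p) = −4p.
Setting these equal: 5p − 2 = −4p ⇒ 9p = 2 ⇒ p = 2/9, and the value is (5)·(2/9) − 2 = -8/9.
For Player II: with q = P(L), equating A's and B's payoffs gives 7q − 4 = −2q ⇒ q = 4/9.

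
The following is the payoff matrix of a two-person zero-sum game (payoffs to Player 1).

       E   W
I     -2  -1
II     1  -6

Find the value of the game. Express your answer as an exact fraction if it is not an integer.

Row minima: I → -2, II → -6; maximin = -2.
Column maxima: E → 1, W → -1; minimax = -1.
-2 ≠ -1, so there is no saddle point; optimal play is mixed.
Let Player 1 play I with probability p. Expected payoff against E: (-2)p + 1(1−p) = −3p + 1; against W: (-1)p + (-6)(1−p) = 5p − 6.
Setting these equal: −3p + 1 = 5p − 6 ⇒ −8p = -7 ⇒ p = 7/8, and the value is (-3)·(7/8) + 1 = -13/8.
For Player 2: with q = P(E), equating I's and II's payoffs gives −q − 1 = 7q − 6 ⇒ q = 5/8.

-13/8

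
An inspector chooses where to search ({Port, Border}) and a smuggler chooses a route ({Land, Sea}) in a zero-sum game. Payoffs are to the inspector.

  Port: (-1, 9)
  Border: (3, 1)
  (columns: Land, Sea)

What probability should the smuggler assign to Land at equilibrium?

Row minima: Port → -1, Border → 1; maximin = 1.
Column maxima: Land → 3, Sea → 9; minimax = 3.
1 ≠ 3, so there is no saddle point; optimal play is mixed.
Let the inspector play Port with probability p. Expected payoff against Land: (-1)p + 3(1−p) = −4p + 3; against Sea: 9p + 1(1−p) = 8p + 1.
Setting these equal: −4p + 3 = 8p + 1 ⇒ −12p = -2 ⇒ p = 1/6, and the value is (-4)·(1/6) + 3 = 7/3.
For the smuggler: with q = P(Land), equating Port's and Border's payoffs gives −10q + 9 = 2q + 1 ⇒ q = 2/3.

2/3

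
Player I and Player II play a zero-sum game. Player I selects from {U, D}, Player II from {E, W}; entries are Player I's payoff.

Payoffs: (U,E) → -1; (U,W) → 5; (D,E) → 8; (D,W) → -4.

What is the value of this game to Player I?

Row minima: U → -1, D → -4; maximin = -1.
Column maxima: E → 8, W → 5; minimax = 5.
-1 ≠ 5, so there is no saddle point; optimal play is mixed.
Let Player I play U with probability p. Expected payoff against E: (-1)p + 8(1−p) = −9p + 8; against W: 5p + (-4)(1−p) = 9p − 4.
Setting these equal: −9p + 8 = 9p − 4 ⇒ −18p = -12 ⇒ p = 2/3, and the value is (-9)·(2/3) + 8 = 2.
For Player II: with q = P(E), equating U's and D's payoffs gives −6q + 5 = 12q − 4 ⇒ q = 1/2.

2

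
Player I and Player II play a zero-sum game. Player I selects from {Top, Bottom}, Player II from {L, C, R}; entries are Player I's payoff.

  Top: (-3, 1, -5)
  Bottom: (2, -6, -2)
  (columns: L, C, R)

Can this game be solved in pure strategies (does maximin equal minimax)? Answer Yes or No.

No

Row minima: Top → -5, Bottom → -6; maximin = -5.
Column maxima: L → 2, C → 1, R → -2; minimax = -2.
-5 ≠ -2, so no pure-strategy equilibrium exists.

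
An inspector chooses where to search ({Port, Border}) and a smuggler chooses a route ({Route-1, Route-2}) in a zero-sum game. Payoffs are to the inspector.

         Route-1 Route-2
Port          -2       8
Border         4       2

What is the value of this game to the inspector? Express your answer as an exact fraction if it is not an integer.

3

Row minima: Port → -2, Border → 2; maximin = 2.
Column maxima: Route-1 → 4, Route-2 → 8; minimax = 4.
2 ≠ 4, so there is no saddle point; optimal play is mixed.
Let the inspector play Port with probability p. Expected payoff against Route-1: (-2)p + 4(1−p) = −6p + 4; against Route-2: 8p + 2(1−p) = 6p + 2.
Setting these equal: −6p + 4 = 6p + 2 ⇒ −12p = -2 ⇒ p = 1/6, and the value is (-6)·(1/6) + 4 = 3.
For the smuggler: with q = P(Route-1), equating Port's and Border's payoffs gives −10q + 8 = 2q + 2 ⇒ q = 1/2.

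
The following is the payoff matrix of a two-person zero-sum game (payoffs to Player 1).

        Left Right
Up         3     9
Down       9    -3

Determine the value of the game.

Row minima: Up → 3, Down → -3; maximin = 3.
Column maxima: Left → 9, Right → 9; minimax = 9.
3 ≠ 9, so there is no saddle point; optimal play is mixed.
Let Player 1 play Up with probability p. Expected payoff against Left: 3p + 9(1−p) = −6p + 9; against Right: 9p + (-3)(1−p) = 12p − 3.
Setting these equal: −6p + 9 = 12p − 3 ⇒ −18p = -12 ⇒ p = 2/3, and the value is (-6)·(2/3) + 9 = 5.
For Player 2: with q = P(Left), equating Up's and Down's payoffs gives −6q + 9 = 12q − 3 ⇒ q = 2/3.

5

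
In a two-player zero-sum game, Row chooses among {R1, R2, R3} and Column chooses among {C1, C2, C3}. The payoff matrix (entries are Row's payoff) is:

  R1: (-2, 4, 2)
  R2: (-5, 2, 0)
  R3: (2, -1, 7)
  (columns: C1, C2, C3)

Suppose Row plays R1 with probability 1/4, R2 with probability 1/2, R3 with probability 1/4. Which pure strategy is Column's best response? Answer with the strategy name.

If Column plays C1, Row's expected payoff is (1/4)·(-2) + (1/2)·(-5) + (1/4)·2 = -5/2.
If Column plays C2, Row's expected payoff is (1/4)·4 + (1/2)·2 + (1/4)·(-1) = 7/4.
If Column plays C3, Row's expected payoff is (1/4)·2 + (1/2)·0 + (1/4)·7 = 9/4.
Column minimizes Row's payoff; the smallest is -5/2, so the best response is C1.

C1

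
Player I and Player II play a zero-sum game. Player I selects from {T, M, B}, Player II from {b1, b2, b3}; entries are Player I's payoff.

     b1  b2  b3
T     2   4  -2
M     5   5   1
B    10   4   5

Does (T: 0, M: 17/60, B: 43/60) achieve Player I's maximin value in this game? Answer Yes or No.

No

Against b1 this mix gives (17/60)·5 + (43/60)·10 = 103/12.
Against b2 this mix gives (17/60)·5 + (43/60)·4 = 257/60.
Against b3 this mix gives (17/60)·1 + (43/60)·5 = 58/15.
Player II will play b3, holding Player I to 58/15. Shifting weight toward the row that does better against b3 would raise this floor (the equalizing mix achieves 21/5 against both b3 and b2), so the proposed strategy is not optimal.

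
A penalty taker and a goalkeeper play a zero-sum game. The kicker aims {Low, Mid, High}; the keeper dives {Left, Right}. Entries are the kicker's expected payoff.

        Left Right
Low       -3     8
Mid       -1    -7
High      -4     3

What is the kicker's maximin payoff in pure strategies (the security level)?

Row minima: Low → -3, Mid → -7, High → -4.
The best of these is -3.

-3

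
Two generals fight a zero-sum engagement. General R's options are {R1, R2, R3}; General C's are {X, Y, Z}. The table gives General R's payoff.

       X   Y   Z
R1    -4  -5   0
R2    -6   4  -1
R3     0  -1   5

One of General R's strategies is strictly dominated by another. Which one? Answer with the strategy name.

R1

R3 gives a strictly higher payoff than R1 against every column: 0 > -4, -1 > -5, 5 > 0.
So R1 is strictly dominated and General R never plays it.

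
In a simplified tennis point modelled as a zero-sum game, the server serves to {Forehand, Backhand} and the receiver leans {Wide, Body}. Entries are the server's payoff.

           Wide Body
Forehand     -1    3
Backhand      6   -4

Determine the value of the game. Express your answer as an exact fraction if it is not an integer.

1

Row minima: Forehand → -1, Backhand → -4; maximin = -1.
Column maxima: Wide → 6, Body → 3; minimax = 3.
-1 ≠ 3, so there is no saddle point; optimal play is mixed.
Let the server play Forehand with probability p. Expected payoff against Wide: (-1)p + 6(1−p) = −7p + 6; against Body: 3p + (-4)(1−p) = 7p − 4.
Setting these equal: −7p + 6 = 7p − 4 ⇒ −14p = -10 ⇒ p = 5/7, and the value is (-7)·(5/7) + 6 = 1.
For the receiver: with q = P(Wide), equating Forehand's and Backhand's payoffs gives −4q + 3 = 10q − 4 ⇒ q = 1/2.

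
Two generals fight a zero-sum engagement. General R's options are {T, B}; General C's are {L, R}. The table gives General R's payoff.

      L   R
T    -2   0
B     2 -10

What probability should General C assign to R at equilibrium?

Row minima: T → -2, B → -10; maximin = -2.
Column maxima: L → 2, R → 0; minimax = 0.
-2 ≠ 0, so there is no saddle point; optimal play is mixed.
Let General R play T with probability p. Expected payoff against L: (-2)p + 2(1−p) = −4p + 2; against R: 0p + (-10)(1−p) = 10p − 10.
Setting these equal: −4p + 2 = 10p − 10 ⇒ −14p = -12 ⇒ p = 6/7, and the value is (-4)·(6/7) + 2 = -10/7.
For General C: with q = P(L), equating T's and B's payoffs gives −2q = 12q − 10 ⇒ q = 5/7.

2/7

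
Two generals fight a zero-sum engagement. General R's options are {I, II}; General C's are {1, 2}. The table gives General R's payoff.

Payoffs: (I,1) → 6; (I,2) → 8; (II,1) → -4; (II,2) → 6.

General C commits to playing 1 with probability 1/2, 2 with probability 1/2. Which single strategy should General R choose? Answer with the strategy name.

I

Expected payoff of I: (1/2)·6 + (1/2)·8 = 7.
Expected payoff of II: (1/2)·(-4) + (1/2)·6 = 1.
The largest is 7, so General R's best response is I.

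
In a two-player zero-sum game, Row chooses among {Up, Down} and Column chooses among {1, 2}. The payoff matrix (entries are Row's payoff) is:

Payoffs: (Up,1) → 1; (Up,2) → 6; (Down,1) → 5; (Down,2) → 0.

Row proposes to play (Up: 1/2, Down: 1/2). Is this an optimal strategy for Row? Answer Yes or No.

Yes

Against 1 this mix gives (1/2)·1 + (1/2)·5 = 3.
Against 2 this mix gives (1/2)·6 + (1/2)·0 = 3.
All of Column's active replies (1, 2) yield 3, and no column does worse for Row. The mix makes Column indifferent and guarantees 3, so it is optimal.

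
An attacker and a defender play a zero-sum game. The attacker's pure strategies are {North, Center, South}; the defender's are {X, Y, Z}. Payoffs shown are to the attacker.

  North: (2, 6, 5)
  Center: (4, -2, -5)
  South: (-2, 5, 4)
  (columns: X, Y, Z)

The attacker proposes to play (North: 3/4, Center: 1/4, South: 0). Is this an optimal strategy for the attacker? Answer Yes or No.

Yes

Against X this mix gives (3/4)·2 + (1/4)·4 = 5/2.
Against Y this mix gives (3/4)·6 + (1/4)·(-2) = 4.
Against Z this mix gives (3/4)·5 + (1/4)·(-5) = 5/2.
All of the defender's active replies (X, Z) yield 5/2, and no column does worse for the attacker. The mix makes the defender indifferent and guarantees 5/2, so it is optimal.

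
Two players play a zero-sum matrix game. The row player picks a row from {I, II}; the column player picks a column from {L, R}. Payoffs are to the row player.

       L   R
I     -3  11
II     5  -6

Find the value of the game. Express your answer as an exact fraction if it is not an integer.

37/25

Row minima: I → -3, II → -6; maximin = -3.
Column maxima: L → 5, R → 11; minimax = 5.
-3 ≠ 5, so there is no saddle point; optimal play is mixed.
Let the row player play I with probability p. Expected payoff against L: (-3)p + 5(1−p) = −8p + 5; against R: 11p + (-6)(1−p) = 17p − 6.
Setting these equal: −8p + 5 = 17p − 6 ⇒ −25p = -11 ⇒ p = 11/25, and the value is (-8)·(11/25) + 5 = 37/25.
For the column player: with q = P(L), equating I's and II's payoffs gives −14q + 11 = 11q − 6 ⇒ q = 17/25.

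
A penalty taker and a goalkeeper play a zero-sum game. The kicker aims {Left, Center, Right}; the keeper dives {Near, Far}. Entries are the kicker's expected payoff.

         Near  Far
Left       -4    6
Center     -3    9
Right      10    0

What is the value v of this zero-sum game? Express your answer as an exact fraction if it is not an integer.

45/11

Row minima: Left → -4, Center → -3, Right → 0; maximin = 0.
Column maxima: Near → 10, Far → 9; minimax = 9.
0 ≠ 9, so there is no saddle point; optimal play is mixed.
Left is strictly dominated by Center, so the kicker never plays it.
On the remaining 2×2 (Center, Right vs Near, Far):
Let the kicker play Center with probability p. Expected payoff against Near: (-3)p + 10(1−p) = −13p + 10; against Far: 9p + 0(1−p) = 9p.
Setting these equal: −13p + 10 = 9p ⇒ −22p = -10 ⇒ p = 5/11, and the value is (-13)·(5/11) + 10 = 45/11.
For the keeper: with q = P(Near), equating Center's and Right's payoffs gives −12q + 9 = 10q ⇒ q = 9/22.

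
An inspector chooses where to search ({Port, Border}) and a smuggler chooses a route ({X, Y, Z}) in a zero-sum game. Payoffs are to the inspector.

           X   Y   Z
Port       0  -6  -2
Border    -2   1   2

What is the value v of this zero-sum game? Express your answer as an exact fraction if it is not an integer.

Row minima: Port → -6, Border → -2; maximin = -2.
Column maxima: X → 0, Y → 1, Z → 2; minimax = 0.
-2 ≠ 0, so there is no saddle point; optimal play is mixed.
Z is strictly dominated by Y (it gives the inspector strictly more in every row), so the smuggler never plays it.
On the remaining 2×2 (Port, Border vs X, Y):
Let the inspector play Port with probability p. Expected payoff against X: 0p + (-2)(1−p) = 2p − 2; against Y: (-6)p + 1(1−p) = −7p + 1.
Setting these equal: 2p − 2 = −7p + 1 ⇒ 9p = 3 ⇒ p = 1/3, and the value is (2)·(1/3) − 2 = -4/3.
For the smuggler: with q = P(X), equating Port's and Border's payoffs gives 6q − 6 = −3q + 1 ⇒ q = 7/9.

-4/3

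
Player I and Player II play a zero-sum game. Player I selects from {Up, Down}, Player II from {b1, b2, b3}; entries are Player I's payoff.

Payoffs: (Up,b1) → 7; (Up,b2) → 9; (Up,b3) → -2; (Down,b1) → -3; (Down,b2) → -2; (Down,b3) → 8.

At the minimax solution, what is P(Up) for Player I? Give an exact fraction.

Row minima: Up → -2, Down → -3; maximin = -2.
Column maxima: b1 → 7, b2 → 9, b3 → 8; minimax = 7.
-2 ≠ 7, so there is no saddle point; optimal play is mixed.
b2 is strictly dominated by b1 (it gives Player I strictly more in every row), so Player II never plays it.
On the remaining 2×2 (Up, Down vs b1, b3):
Let Player I play Up with probability p. Expected payoff against b1: 7p + (-3)(1−p) = 10p − 3; against b3: (-2)p + 8(1−p) = −10p + 8.
Setting these equal: 10p − 3 = −10p + 8 ⇒ 20p = 11 ⇒ p = 11/20, and the value is (10)·(11/20) − 3 = 5/2.
For Player II: with q = P(b1), equating Up's and Down's payoffs gives 9q − 2 = −11q + 8 ⇒ q = 1/2.

11/20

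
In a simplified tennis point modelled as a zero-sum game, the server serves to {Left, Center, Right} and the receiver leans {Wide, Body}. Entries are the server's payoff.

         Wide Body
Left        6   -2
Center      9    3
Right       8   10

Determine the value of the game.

33/4

Row minima: Left → -2, Center → 3, Right → 8; maximin = 8.
Column maxima: Wide → 9, Body → 10; minimax = 9.
8 ≠ 9, so there is no saddle point; optimal play is mixed.
Left is strictly dominated by Center, so the server never plays it.
On the remaining 2×2 (Center, Right vs Wide, Body):
Let the server play Center with probability p. Expected payoff against Wide: 9p + 8(1−p) = p + 8; against Body: 3p + 10(1−p) = −7p + 10.
Setting these equal: p + 8 = −7p + 10 ⇒ 8p = 2 ⇒ p = 1/4, and the value is (1)·(1/4) + 8 = 33/4.
For the receiver: with q = P(Wide), equating Center's and Right's payoffs gives 6q + 3 = −2q + 10 ⇒ q = 7/8.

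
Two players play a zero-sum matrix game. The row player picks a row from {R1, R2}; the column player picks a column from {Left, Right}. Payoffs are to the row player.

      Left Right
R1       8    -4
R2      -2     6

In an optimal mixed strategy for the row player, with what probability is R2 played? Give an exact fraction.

Row minima: R1 → -4, R2 → -2; maximin = -2.
Column maxima: Left → 8, Right → 6; minimax = 6.
-2 ≠ 6, so there is no saddle point; optimal play is mixed.
Let the row player play R1 with probability p. Expected payoff against Left: 8p + (-2)(1−p) = 10p − 2; against Right: (-4)p + 6(1−p) = −10p + 6.
Setting these equal: 10p − 2 = −10p + 6 ⇒ 20p = 8 ⇒ p = 2/5, and the value is (10)·(2/5) − 2 = 2.
For the column player: with q = P(Left), equating R1's and R2's payoffs gives 12q − 4 = −8q + 6 ⇒ q = 1/2.

3/5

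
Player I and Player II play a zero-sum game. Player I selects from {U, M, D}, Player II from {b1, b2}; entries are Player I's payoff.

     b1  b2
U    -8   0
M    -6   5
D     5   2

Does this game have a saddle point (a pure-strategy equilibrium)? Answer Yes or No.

Row minima: U → -8, M → -6, D → 2; maximin = 2.
Column maxima: b1 → 5, b2 → 5; minimax = 5.
2 ≠ 5, so no pure-strategy equilibrium exists.

No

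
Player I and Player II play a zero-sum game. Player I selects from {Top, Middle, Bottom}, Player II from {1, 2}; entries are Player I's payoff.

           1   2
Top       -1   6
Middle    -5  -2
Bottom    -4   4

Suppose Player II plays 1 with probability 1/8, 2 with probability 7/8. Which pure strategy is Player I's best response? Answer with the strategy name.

Top

Expected payoff of Top: (1/8)·(-1) + (7/8)·6 = 41/8.
Expected payoff of Middle: (1/8)·(-5) + (7/8)·(-2) = -19/8.
Expected payoff of Bottom: (1/8)·(-4) + (7/8)·4 = 3.
The largest is 41/8, so Player I's best response is Top.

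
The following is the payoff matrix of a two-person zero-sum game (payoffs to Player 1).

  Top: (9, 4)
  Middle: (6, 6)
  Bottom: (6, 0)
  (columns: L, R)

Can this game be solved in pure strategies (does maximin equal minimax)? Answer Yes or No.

Row minima: Top → 4, Middle → 6, Bottom → 0; maximin = 6.
Column maxima: L → 9, R → 6; minimax = 6.
maximin = minimax = 6, so a saddle point exists.

Yes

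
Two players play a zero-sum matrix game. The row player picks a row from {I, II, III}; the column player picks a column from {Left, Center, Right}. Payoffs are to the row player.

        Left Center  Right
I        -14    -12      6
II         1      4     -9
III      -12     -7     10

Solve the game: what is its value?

Row minima: I → -14, II → -9, III → -12; maximin = -9.
Column maxima: Left → 1, Center → 4, Right → 10; minimax = 1.
-9 ≠ 1, so there is no saddle point; optimal play is mixed.
I is strictly dominated by III, so the row player never plays it.
Center is strictly dominated by Left (it gives the row player strictly more in every row), so the column player never plays it.
On the remaining 2×2 (II, III vs Left, Right):
Let the row player play II with probability p. Expected payoff against Left: 1p + (-12)(1−p) = 13p − 12; against Right: (-9)p + 10(1−p) = −19p + 10.
Setting these equal: 13p − 12 = −19p + 10 ⇒ 32p = 22 ⇒ p = 11/16, and the value is (13)·(11/16) − 12 = -49/16.
For the column player: with q = P(Left), equating II's and III's payoffs gives 10q − 9 = −22q + 10 ⇒ q = 19/32.

-49/16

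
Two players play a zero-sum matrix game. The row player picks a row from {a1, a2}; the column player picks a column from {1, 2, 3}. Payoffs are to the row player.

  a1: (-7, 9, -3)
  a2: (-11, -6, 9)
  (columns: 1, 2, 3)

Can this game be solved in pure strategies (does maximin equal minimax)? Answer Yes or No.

Row minima: a1 → -7, a2 → -11; maximin = -7.
Column maxima: 1 → -7, 2 → 9, 3 → 9; minimax = -7.
maximin = minimax = -7, so a saddle point exists.

Yes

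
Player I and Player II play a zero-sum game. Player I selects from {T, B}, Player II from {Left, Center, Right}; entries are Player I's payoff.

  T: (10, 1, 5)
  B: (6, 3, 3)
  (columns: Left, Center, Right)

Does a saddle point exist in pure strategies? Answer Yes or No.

Row minima: T → 1, B → 3; maximin = 3.
Column maxima: Left → 10, Center → 3, Right → 5; minimax = 3.
maximin = minimax = 3, so a saddle point exists.

Yes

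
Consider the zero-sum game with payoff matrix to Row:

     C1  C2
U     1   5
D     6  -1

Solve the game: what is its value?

Row minima: U → 1, D → -1; maximin = 1.
Column maxima: C1 → 6, C2 → 5; minimax = 5.
1 ≠ 5, so there is no saddle point; optimal play is mixed.
Let Row play U with probability p. Expected payoff against C1: 1p + 6(1−p) = −5p + 6; against C2: 5p + (-1)(1−p) = 6p − 1.
Setting these equal: −5p + 6 = 6p − 1 ⇒ −11p = -7 ⇒ p = 7/11, and the value is (-5)·(7/11) + 6 = 31/11.
For Column: with q = P(C1), equating U's and D's payoffs gives −4q + 5 = 7q − 1 ⇒ q = 6/11.

31/11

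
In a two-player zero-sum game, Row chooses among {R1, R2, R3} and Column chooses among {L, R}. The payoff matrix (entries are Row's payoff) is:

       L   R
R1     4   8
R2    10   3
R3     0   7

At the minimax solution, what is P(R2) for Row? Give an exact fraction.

4/11

Row minima: R1 → 4, R2 → 3, R3 → 0; maximin = 4.
Column maxima: L → 10, R → 8; minimax = 8.
4 ≠ 8, so there is no saddle point; optimal play is mixed.
R3 is strictly dominated by R1, so Row never plays it.
On the remaining 2×2 (R1, R2 vs L, R):
Let Row play R1 with probability p. Expected payoff against L: 4p + 10(1−p) = −6p + 10; against R: 8p + 3(1−p) = 5p + 3.
Setting these equal: −6p + 10 = 5p + 3 ⇒ −11p = -7 ⇒ p = 7/11, and the value is (-6)·(7/11) + 10 = 68/11.
For Column: with q = P(L), equating R1's and R2's payoffs gives −4q + 8 = 7q + 3 ⇒ q = 5/11.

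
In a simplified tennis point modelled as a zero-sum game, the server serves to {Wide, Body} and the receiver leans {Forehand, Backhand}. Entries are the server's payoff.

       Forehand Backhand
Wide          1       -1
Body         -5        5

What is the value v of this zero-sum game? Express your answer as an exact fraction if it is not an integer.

Row minima: Wide → -1, Body → -5; maximin = -1.
Column maxima: Forehand → 1, Backhand → 5; minimax = 1.
-1 ≠ 1, so there is no saddle point; optimal play is mixed.
Let the server play Wide with probability p. Expected payoff against Forehand: 1p + (-5)(1−p) = 6p − 5; against Backhand: (-1)p + 5(1−p) = −6p + 5.
Setting these equal: 6p − 5 = −6p + 5 ⇒ 12p = 10 ⇒ p = 5/6, and the value is (6)·(5/6) − 5 = 0.
For the receiver: with q = P(Forehand), equating Wide's and Body's payoffs gives 2q − 1 = −10q + 5 ⇒ q = 1/2.

0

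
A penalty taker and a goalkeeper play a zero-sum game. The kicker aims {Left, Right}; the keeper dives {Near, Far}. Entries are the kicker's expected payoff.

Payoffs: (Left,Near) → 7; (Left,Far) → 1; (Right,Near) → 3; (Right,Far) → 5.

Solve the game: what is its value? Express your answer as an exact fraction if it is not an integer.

Row minima: Left → 1, Right → 3; maximin = 3.
Column maxima: Near → 7, Far → 5; minimax = 5.
3 ≠ 5, so there is no saddle point; optimal play is mixed.
Let the kicker play Left with probability p. Expected payoff against Near: 7p + 3(1−p) = 4p + 3; against Far: 1p + 5(1−p) = −4p + 5.
Setting these equal: 4p + 3 = −4p + 5 ⇒ 8p = 2 ⇒ p = 1/4, and the value is (4)·(1/4) + 3 = 4.
For the keeper: with q = P(Near), equating Left's and Right's payoffs gives 6q + 1 = −2q + 5 ⇒ q = 1/2.

4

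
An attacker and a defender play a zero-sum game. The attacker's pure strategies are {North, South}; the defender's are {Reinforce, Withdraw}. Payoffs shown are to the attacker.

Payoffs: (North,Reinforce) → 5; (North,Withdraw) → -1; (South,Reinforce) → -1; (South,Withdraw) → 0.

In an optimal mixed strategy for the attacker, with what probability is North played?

Row minima: North → -1, South → -1; maximin = -1.
Column maxima: Reinforce → 5, Withdraw → 0; minimax = 0.
-1 ≠ 0, so there is no saddle point; optimal play is mixed.
Let the attacker play North with probability p. Expected payoff against Reinforce: 5p + (-1)(1−p) = 6p − 1; against Withdraw: (-1)p + 0(1−p) = −p.
Setting these equal: 6p − 1 = −p ⇒ 7p = 1 ⇒ p = 1/7, and the value is (6)·(1/7) − 1 = -1/7.
For the defender: with q = P(Reinforce), equating North's and South's payoffs gives 6q − 1 = −q ⇒ q = 1/7.

1/7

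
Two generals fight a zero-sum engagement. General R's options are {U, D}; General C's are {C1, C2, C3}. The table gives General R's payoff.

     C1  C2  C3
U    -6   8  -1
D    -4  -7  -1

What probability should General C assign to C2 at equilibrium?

2/17

Row minima: U → -6, D → -7; maximin = -6.
Column maxima: C1 → -4, C2 → 8, C3 → -1; minimax = -4.
-6 ≠ -4, so there is no saddle point; optimal play is mixed.
C3 is strictly dominated by C1 (it gives General R strictly more in every row), so General C never plays it.
On the remaining 2×2 (U, D vs C1, C2):
Let General R play U with probability p. Expected payoff against C1: (-6)p + (-4)(1−p) = −2p − 4; against C2: 8p + (-7)(1−p) = 15p − 7.
Setting these equal: −2p − 4 = 15p − 7 ⇒ −17p = -3 ⇒ p = 3/17, and the value is (-2)·(3/17) − 4 = -74/17.
For General C: with q = P(C1), equating U's and D's payoffs gives −14q + 8 = 3q − 7 ⇒ q = 15/17.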